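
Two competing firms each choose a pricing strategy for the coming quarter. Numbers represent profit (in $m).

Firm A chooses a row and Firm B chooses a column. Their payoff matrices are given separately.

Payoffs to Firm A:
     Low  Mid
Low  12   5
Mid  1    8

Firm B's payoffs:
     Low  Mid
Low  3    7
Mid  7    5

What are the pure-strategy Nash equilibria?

(Low, Low): Firm B can switch to Mid (3 → 7). Not NE.
(Low, Mid): Firm A can switch to Mid (5 → 8). Not NE.
(Mid, Low): Firm A can switch to Low (1 → 12). Not NE.
(Mid, Mid): Firm B can switch to Low (5 → 7). Not NE.

none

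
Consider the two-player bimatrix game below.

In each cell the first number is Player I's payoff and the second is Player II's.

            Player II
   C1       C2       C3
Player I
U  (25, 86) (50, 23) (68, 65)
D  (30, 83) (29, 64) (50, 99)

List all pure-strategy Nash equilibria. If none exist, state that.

none

Player I against C1: payoffs 25, 30 → best response D.
Player I against C2: payoffs 50, 29 → best response U.
Player I against C3: payoffs 68, 50 → best response U.
Player II against U: payoffs 86, 23, 65 → best response C1.
Player II against D: payoffs 83, 64, 99 → best response C3.
No profile is a mutual best response for all players.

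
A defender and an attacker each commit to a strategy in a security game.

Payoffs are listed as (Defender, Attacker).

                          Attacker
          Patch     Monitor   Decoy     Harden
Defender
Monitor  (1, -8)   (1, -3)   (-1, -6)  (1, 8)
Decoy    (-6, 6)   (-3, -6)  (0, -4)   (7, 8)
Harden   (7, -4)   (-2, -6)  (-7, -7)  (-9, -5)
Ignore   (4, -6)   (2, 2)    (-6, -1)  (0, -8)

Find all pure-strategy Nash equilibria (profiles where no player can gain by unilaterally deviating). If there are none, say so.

(Monitor, Patch): Defender can switch to Harden (1 → 7). Not NE.
(Monitor, Monitor): Defender can switch to Ignore (1 → 2). Not NE.
(Monitor, Decoy): Defender can switch to Decoy (-1 → 0). Not NE.
(Monitor, Harden): Defender can switch to Decoy (1 → 7). Not NE.
(Decoy, Patch): Defender can switch to Monitor (-6 → 1). Not NE.
(Decoy, Monitor): Defender can switch to Monitor (-3 → 1). Not NE.
(Decoy, Decoy): Attacker can switch to Patch (-4 → 6). Not NE.
(Decoy, Harden): Defender gets 7, best alternative 1; Attacker gets 8, best alternative 6. No profitable deviation — NE.
(Harden, Patch): Defender gets 7, best alternative 4; Attacker gets -4, best alternative -5. No profitable deviation — NE.
(Harden, Monitor): Defender can switch to Monitor (-2 → 1). Not NE.
(Harden, Decoy): Defender can switch to Monitor (-7 → -1). Not NE.
(Harden, Harden): Defender can switch to Monitor (-9 → 1). Not NE.
(Ignore, Monitor): Defender gets 2, best alternative 1; Attacker gets 2, best alternative -1. No profitable deviation — NE.
(The remaining 3 profiles each have a profitable deviation by the same check.)

The pure Nash equilibria are (Decoy, Harden) and (Harden, Patch) and (Ignore, Monitor).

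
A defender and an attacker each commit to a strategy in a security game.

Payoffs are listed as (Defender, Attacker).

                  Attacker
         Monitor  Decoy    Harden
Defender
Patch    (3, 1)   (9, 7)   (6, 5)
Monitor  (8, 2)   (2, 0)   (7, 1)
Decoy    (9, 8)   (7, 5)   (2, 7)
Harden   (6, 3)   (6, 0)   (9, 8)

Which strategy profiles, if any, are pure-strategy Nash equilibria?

(Patch, Decoy); (Decoy, Monitor); (Harden, Harden)

Defender against Monitor: payoffs 3, 8, 9, 6 → best response Decoy.
Defender against Decoy: payoffs 9, 2, 7, 6 → best response Patch.
Defender against Harden: payoffs 6, 7, 2, 9 → best response Harden.
Attacker against Patch: payoffs 1, 7, 5 → best response Decoy.
Attacker against Monitor: payoffs 2, 0, 1 → best response Monitor.
Attacker against Decoy: payoffs 8, 5, 7 → best response Monitor.
Attacker against Harden: payoffs 3, 0, 8 → best response Harden.
Mutual best responses: (Patch, Decoy); (Decoy, Monitor); (Harden, Harden).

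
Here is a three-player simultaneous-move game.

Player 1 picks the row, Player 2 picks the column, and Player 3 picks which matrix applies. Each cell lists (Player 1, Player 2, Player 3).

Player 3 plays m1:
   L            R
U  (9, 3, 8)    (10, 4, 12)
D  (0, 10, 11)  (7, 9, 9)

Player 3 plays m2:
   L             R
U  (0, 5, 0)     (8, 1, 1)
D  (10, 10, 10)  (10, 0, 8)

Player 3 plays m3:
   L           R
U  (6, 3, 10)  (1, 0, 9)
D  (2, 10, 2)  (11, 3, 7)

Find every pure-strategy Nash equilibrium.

(U, L, m3) and (U, R, m1)

Mark each player's best response to every combination of opponents' strategies; a profile where every player is best-responding is a pure Nash equilibrium.
Player 1 against (L, m1): payoffs 9, 0 → best response U.
Player 1 against (L, m2): payoffs 0, 10 → best response D.
Player 1 against (L, m3): payoffs 6, 2 → best response U.
Player 1 against (R, m1): payoffs 10, 7 → best response U.
Player 1 against (R, m2): payoffs 8, 10 → best response D.
Player 1 against (R, m3): payoffs 1, 11 → best response D.
Player 2 against (U, m1): payoffs 3, 4 → best response R.
Player 2 against (U, m2): payoffs 5, 1 → best response L.
Player 2 against (U, m3): payoffs 3, 0 → best response L.
Player 2 against (D, m1): payoffs 10, 9 → best response L.
Player 2 against (D, m2): payoffs 10, 0 → best response L.
Player 2 against (D, m3): payoffs 10, 3 → best response L.
Player 3 against (U, L): payoffs 8, 0, 10 → best response m3.
Player 3 against (U, R): payoffs 12, 1, 9 → best response m1.
Player 3 against (D, L): payoffs 11, 10, 2 → best response m1.
Player 3 against (D, R): payoffs 9, 8, 7 → best response m1.
Mutual best responses: (U, L, m3); (U, R, m1).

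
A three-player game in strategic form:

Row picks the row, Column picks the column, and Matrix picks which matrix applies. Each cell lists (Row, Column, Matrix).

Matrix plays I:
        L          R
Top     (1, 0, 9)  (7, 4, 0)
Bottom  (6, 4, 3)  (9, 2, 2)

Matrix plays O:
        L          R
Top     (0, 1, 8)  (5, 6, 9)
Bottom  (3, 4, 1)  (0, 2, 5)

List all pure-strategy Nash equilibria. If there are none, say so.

(Top, L, I): Row can switch to Bottom (1 → 6). Not NE.
(Top, L, O): Row can switch to Bottom (0 → 3). Not NE.
(Top, R, I): Row can switch to Bottom (7 → 9). Not NE.
(Top, R, O): Row gets 5, best alternative 0; Column gets 6, best alternative 1; Matrix gets 9, best alternative 0. No profitable deviation — NE.
(Bottom, L, I): Row gets 6, best alternative 1; Column gets 4, best alternative 2; Matrix gets 3, best alternative 1. No profitable deviation — NE.
(Bottom, L, O): Matrix can switch to I (1 → 3). Not NE.
(Bottom, R, I): Column can switch to L (2 → 4). Not NE.
(Bottom, R, O): Row can switch to Top (0 → 5). Not NE.

(Top, R, O) and (Bottom, L, I)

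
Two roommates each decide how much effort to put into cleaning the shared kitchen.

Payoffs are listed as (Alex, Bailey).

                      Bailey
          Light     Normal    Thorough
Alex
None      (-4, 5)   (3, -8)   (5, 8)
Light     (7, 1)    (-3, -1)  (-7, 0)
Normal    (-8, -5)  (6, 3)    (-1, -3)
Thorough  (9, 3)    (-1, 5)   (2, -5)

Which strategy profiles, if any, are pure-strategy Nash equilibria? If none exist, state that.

(None, Thorough), (Normal, Normal)

Alex against Light: payoffs -4, 7, -8, 9 → best response Thorough.
Alex against Normal: payoffs 3, -3, 6, -1 → best response Normal.
Alex against Thorough: payoffs 5, -7, -1, 2 → best response None.
Bailey against None: payoffs 5, -8, 8 → best response Thorough.
Bailey against Light: payoffs 1, -1, 0 → best response Light.
Bailey against Normal: payoffs -5, 3, -3 → best response Normal.
Bailey against Thorough: payoffs 3, 5, -5 → best response Normal.
Mutual best responses: (None, Thorough); (Normal, Normal).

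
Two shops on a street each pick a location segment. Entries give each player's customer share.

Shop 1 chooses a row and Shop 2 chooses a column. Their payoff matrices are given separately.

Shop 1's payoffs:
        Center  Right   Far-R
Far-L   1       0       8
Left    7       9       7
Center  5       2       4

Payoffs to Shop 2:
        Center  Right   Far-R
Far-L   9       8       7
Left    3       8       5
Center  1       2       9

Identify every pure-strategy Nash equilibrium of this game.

(Far-L, Center): Shop 1 can switch to Left (1 → 7). Not NE.
(Far-L, Right): Shop 1 can switch to Left (0 → 9). Not NE.
(Far-L, Far-R): Shop 2 can switch to Center (7 → 9). Not NE.
(Left, Center): Shop 2 can switch to Right (3 → 8). Not NE.
(Left, Right): Shop 1 gets 9, best alternative 2; Shop 2 gets 8, best alternative 5. No profitable deviation — NE.
(Left, Far-R): Shop 1 can switch to Far-L (7 → 8). Not NE.
(Center, Center): Shop 1 can switch to Left (5 → 7). Not NE.
(The remaining 2 profiles each have a profitable deviation by the same check.)

Pure NE: (Left, Right)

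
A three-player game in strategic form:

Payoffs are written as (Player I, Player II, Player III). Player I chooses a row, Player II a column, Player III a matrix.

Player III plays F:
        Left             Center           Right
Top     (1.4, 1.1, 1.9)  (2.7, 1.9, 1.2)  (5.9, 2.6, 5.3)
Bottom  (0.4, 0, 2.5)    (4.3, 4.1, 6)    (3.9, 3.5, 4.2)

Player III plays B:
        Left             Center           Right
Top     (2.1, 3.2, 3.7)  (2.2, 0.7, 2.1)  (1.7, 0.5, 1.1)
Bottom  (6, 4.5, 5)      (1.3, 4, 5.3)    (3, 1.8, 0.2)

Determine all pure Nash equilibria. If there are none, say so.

Pure-strategy Nash equilibria: (Top, Right, F) and (Bottom, Left, B) and (Bottom, Center, F)

For each strategy profile, look for a profitable unilateral deviation.
(Top, Left, F): Player II can switch to Center (1.1 → 1.9). Not NE.
(Top, Left, B): Player I can switch to Bottom (2.1 → 6). Not NE.
(Top, Center, F): Player I can switch to Bottom (2.7 → 4.3). Not NE.
(Top, Center, B): Player II can switch to Left (0.7 → 3.2). Not NE.
(Top, Right, F): Player I gets 5.9, best alternative 3.9; Player II gets 2.6, best alternative 1.9; Player III gets 5.3, best alternative 1.1. No profitable deviation — NE.
(Top, Right, B): Player I can switch to Bottom (1.7 → 3). Not NE.
(Bottom, Left, F): Player I can switch to Top (0.4 → 1.4). Not NE.
(Bottom, Left, B): Player I gets 6, best alternative 2.1; Player II gets 4.5, best alternative 4; Player III gets 5, best alternative 2.5. No profitable deviation — NE.
(Bottom, Center, F): Player I gets 4.3, best alternative 2.7; Player II gets 4.1, best alternative 3.5; Player III gets 6, best alternative 5.3. No profitable deviation — NE.
(The remaining 3 profiles each have a profitable deviation by the same check.)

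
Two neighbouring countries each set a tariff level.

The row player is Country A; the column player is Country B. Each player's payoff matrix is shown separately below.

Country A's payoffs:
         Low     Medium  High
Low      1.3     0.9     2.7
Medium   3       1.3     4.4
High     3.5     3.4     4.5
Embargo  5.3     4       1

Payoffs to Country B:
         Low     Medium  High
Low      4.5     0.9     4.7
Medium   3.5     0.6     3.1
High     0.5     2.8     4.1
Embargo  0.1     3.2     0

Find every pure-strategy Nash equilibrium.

The pure Nash equilibria are (High, High); (Embargo, Medium).

(Low, Low): Country A can switch to Medium (1.3 → 3). Not NE.
(Low, Medium): Country A can switch to Medium (0.9 → 1.3). Not NE.
(Low, High): Country A can switch to Medium (2.7 → 4.4). Not NE.
(Medium, Low): Country A can switch to High (3 → 3.5). Not NE.
(Medium, Medium): Country A can switch to High (1.3 → 3.4). Not NE.
(Medium, High): Country A can switch to High (4.4 → 4.5). Not NE.
(High, Low): Country A can switch to Embargo (3.5 → 5.3). Not NE.
(High, Medium): Country A can switch to Embargo (3.4 → 4). Not NE.
(High, High): Country A gets 4.5, best alternative 4.4; Country B gets 4.1, best alternative 2.8. No profitable deviation — NE.
(Embargo, Low): Country B can switch to Medium (0.1 → 3.2). Not NE.
(Embargo, Medium): Country A gets 4, best alternative 3.4; Country B gets 3.2, best alternative 0.1. No profitable deviation — NE.
(Embargo, High): Country A can switch to Low (1 → 2.7). Not NE.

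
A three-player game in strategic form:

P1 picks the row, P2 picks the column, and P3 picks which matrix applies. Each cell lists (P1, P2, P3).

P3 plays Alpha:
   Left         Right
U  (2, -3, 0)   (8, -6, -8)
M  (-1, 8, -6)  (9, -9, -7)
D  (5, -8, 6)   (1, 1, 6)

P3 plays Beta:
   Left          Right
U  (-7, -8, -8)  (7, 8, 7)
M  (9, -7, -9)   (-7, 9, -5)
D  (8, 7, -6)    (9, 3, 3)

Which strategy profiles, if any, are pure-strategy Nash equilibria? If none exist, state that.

P1 against (Left, Alpha): payoffs 2, -1, 5 → best response D.
P1 against (Left, Beta): payoffs -7, 9, 8 → best response M.
P1 against (Right, Alpha): payoffs 8, 9, 1 → best response M.
P1 against (Right, Beta): payoffs 7, -7, 9 → best response D.
P2 against (U, Alpha): payoffs -3, -6 → best response Left.
P2 against (U, Beta): payoffs -8, 8 → best response Right.
P2 against (M, Alpha): payoffs 8, -9 → best response Left.
P2 against (M, Beta): payoffs -7, 9 → best response Right.
P2 against (D, Alpha): payoffs -8, 1 → best response Right.
P2 against (D, Beta): payoffs 7, 3 → best response Left.
P3 against (U, Left): payoffs 0, -8 → best response Alpha.
P3 against (U, Right): payoffs -8, 7 → best response Beta.
P3 against (M, Left): payoffs -6, -9 → best response Alpha.
P3 against (M, Right): payoffs -7, -5 → best response Beta.
P3 against (D, Left): payoffs 6, -6 → best response Alpha.
P3 against (D, Right): payoffs 6, 3 → best response Alpha.
No profile is a mutual best response for all players.

none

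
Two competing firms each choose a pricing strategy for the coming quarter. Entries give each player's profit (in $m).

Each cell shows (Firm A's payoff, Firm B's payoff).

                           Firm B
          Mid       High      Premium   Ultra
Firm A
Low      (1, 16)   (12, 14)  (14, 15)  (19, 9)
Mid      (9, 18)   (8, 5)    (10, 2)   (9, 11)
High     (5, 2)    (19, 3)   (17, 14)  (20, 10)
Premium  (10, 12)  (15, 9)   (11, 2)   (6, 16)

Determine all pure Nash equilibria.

For each strategy profile, look for a profitable unilateral deviation.
(Low, Mid): Firm A can switch to Mid (1 → 9). Not NE.
(Low, High): Firm A can switch to High (12 → 19). Not NE.
(Low, Premium): Firm A can switch to High (14 → 17). Not NE.
(Low, Ultra): Firm A can switch to High (19 → 20). Not NE.
(Mid, Mid): Firm A can switch to Premium (9 → 10). Not NE.
(Mid, High): Firm A can switch to Low (8 → 12). Not NE.
(Mid, Premium): Firm A can switch to Low (10 → 14). Not NE.
(Mid, Ultra): Firm A can switch to Low (9 → 19). Not NE.
(High, Premium): Firm A gets 17, best alternative 14; Firm B gets 14, best alternative 10. No profitable deviation — NE.
(The remaining 7 profiles each have a profitable deviation by the same check.)

The unique pure-strategy Nash equilibrium is (High, Premium).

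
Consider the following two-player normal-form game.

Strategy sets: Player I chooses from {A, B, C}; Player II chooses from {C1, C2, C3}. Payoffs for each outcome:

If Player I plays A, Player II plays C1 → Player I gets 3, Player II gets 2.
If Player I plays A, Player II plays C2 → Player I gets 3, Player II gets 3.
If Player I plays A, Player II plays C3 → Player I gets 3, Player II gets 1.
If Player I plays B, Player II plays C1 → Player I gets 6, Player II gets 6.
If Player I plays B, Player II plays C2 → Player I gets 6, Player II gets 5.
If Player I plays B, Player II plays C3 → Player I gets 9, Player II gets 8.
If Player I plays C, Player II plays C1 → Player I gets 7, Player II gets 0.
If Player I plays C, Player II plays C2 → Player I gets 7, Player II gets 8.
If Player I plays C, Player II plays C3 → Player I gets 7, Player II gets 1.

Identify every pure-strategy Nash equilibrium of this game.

Mark each player's best response to every combination of opponents' strategies; a profile where every player is best-responding is a pure Nash equilibrium.
Player I against C1: payoffs 3, 6, 7 → best response C.
Player I against C2: payoffs 3, 6, 7 → best response C.
Player I against C3: payoffs 3, 9, 7 → best response B.
Player II against A: payoffs 2, 3, 1 → best response C2.
Player II against B: payoffs 6, 5, 8 → best response C3.
Player II against C: payoffs 0, 8, 1 → best response C2.
Mutual best responses: (B, C3); (C, C2).

Pure-strategy Nash equilibria: (B, C3) and (C, C2)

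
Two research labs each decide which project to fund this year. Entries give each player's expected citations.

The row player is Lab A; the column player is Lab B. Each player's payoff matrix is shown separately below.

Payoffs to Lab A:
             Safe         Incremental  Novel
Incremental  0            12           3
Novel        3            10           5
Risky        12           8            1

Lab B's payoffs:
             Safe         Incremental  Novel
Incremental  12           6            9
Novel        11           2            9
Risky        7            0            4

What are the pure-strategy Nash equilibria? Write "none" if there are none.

(Incremental, Safe): Lab A can switch to Novel (0 → 3). Not NE.
(Incremental, Incremental): Lab B can switch to Safe (6 → 12). Not NE.
(Incremental, Novel): Lab A can switch to Novel (3 → 5). Not NE.
(Novel, Safe): Lab A can switch to Risky (3 → 12). Not NE.
(Novel, Incremental): Lab A can switch to Incremental (10 → 12). Not NE.
(Novel, Novel): Lab B can switch to Safe (9 → 11). Not NE.
(Risky, Safe): Lab A gets 12, best alternative 3; Lab B gets 7, best alternative 4. No profitable deviation — NE.
(Risky, Incremental): Lab A can switch to Incremental (8 → 12). Not NE.
(Risky, Novel): Lab A can switch to Incremental (1 → 3). Not NE.

The unique pure-strategy Nash equilibrium is (Risky, Safe).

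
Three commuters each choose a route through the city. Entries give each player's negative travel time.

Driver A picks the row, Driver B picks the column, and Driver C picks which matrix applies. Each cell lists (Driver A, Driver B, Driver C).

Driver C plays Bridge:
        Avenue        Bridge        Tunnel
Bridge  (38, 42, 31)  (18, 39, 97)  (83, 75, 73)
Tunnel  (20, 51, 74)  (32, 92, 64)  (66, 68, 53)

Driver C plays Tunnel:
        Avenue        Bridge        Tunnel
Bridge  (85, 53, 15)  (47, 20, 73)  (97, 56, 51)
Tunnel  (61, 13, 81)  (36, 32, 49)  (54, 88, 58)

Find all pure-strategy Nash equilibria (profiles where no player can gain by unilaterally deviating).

Pure-strategy Nash equilibria: (Bridge, Tunnel, Bridge), (Tunnel, Bridge, Bridge)

For each strategy profile, look for a profitable unilateral deviation.
(Bridge, Avenue, Bridge): Driver B can switch to Tunnel (42 → 75). Not NE.
(Bridge, Avenue, Tunnel): Driver B can switch to Tunnel (53 → 56). Not NE.
(Bridge, Bridge, Bridge): Driver A can switch to Tunnel (18 → 32). Not NE.
(Bridge, Bridge, Tunnel): Driver B can switch to Avenue (20 → 53). Not NE.
(Bridge, Tunnel, Bridge): Driver A gets 83, best alternative 66; Driver B gets 75, best alternative 42; Driver C gets 73, best alternative 51. No profitable deviation — NE.
(Bridge, Tunnel, Tunnel): Driver C can switch to Bridge (51 → 73). Not NE.
(Tunnel, Avenue, Bridge): Driver A can switch to Bridge (20 → 38). Not NE.
(Tunnel, Avenue, Tunnel): Driver A can switch to Bridge (61 → 85). Not NE.
(Tunnel, Bridge, Bridge): Driver A gets 32, best alternative 18; Driver B gets 92, best alternative 68; Driver C gets 64, best alternative 49. No profitable deviation — NE.
(Tunnel, Bridge, Tunnel): Driver A can switch to Bridge (36 → 47). Not NE.
(Tunnel, Tunnel, Bridge): Driver A can switch to Bridge (66 → 83). Not NE.
(Tunnel, Tunnel, Tunnel): Driver A can switch to Bridge (54 → 97). Not NE.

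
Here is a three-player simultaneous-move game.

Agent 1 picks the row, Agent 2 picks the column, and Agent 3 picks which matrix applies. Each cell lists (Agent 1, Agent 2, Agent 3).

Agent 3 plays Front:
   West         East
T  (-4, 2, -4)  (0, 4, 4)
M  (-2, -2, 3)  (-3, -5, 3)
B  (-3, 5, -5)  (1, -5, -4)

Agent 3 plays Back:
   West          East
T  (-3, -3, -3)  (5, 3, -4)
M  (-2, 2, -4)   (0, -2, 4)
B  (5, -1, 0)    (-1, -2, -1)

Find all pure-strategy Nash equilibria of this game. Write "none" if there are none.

Mark each player's best response to every combination of opponents' strategies; a profile where every player is best-responding is a pure Nash equilibrium.
Agent 1 against (West, Front): payoffs -4, -2, -3 → best response M.
Agent 1 against (West, Back): payoffs -3, -2, 5 → best response B.
Agent 1 against (East, Front): payoffs 0, -3, 1 → best response B.
Agent 1 against (East, Back): payoffs 5, 0, -1 → best response T.
Agent 2 against (T, Front): payoffs 2, 4 → best response East.
Agent 2 against (T, Back): payoffs -3, 3 → best response East.
Agent 2 against (M, Front): payoffs -2, -5 → best response West.
Agent 2 against (M, Back): payoffs 2, -2 → best response West.
Agent 2 against (B, Front): payoffs 5, -5 → best response West.
Agent 2 against (B, Back): payoffs -1, -2 → best response West.
Agent 3 against (T, West): payoffs -4, -3 → best response Back.
Agent 3 against (T, East): payoffs 4, -4 → best response Front.
Agent 3 against (M, West): payoffs 3, -4 → best response Front.
Agent 3 against (M, East): payoffs 3, 4 → best response Back.
Agent 3 against (B, West): payoffs -5, 0 → best response Back.
Agent 3 against (B, East): payoffs -4, -1 → best response Back.
Mutual best responses: (M, West, Front); (B, West, Back).

(M, West, Front), (B, West, Back)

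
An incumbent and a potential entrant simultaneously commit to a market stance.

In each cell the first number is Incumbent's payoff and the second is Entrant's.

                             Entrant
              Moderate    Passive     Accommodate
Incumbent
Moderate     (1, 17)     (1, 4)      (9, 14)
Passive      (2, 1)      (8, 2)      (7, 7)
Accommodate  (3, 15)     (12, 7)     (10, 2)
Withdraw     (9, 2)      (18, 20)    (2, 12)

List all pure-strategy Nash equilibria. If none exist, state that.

Mark each player's best response to every combination of opponents' strategies; a profile where every player is best-responding is a pure Nash equilibrium.
Incumbent against Moderate: payoffs 1, 2, 3, 9 → best response Withdraw.
Incumbent against Passive: payoffs 1, 8, 12, 18 → best response Withdraw.
Incumbent against Accommodate: payoffs 9, 7, 10, 2 → best response Accommodate.
Entrant against Moderate: payoffs 17, 4, 14 → best response Moderate.
Entrant against Passive: payoffs 1, 2, 7 → best response Accommodate.
Entrant against Accommodate: payoffs 15, 7, 2 → best response Moderate.
Entrant against Withdraw: payoffs 2, 20, 12 → best response Passive.
Mutual best responses: (Withdraw, Passive).

(Withdraw, Passive)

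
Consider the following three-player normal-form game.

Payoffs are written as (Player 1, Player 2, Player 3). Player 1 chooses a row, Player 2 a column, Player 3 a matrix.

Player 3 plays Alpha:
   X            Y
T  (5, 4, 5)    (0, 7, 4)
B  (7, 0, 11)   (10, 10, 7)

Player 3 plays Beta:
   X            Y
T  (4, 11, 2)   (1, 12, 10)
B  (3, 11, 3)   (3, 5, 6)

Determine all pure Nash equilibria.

The unique pure-strategy Nash equilibrium is (B, Y, Alpha).

Player 1 against (X, Alpha): payoffs 5, 7 → best response B.
Player 1 against (X, Beta): payoffs 4, 3 → best response T.
Player 1 against (Y, Alpha): payoffs 0, 10 → best response B.
Player 1 against (Y, Beta): payoffs 1, 3 → best response B.
Player 2 against (T, Alpha): payoffs 4, 7 → best response Y.
Player 2 against (T, Beta): payoffs 11, 12 → best response Y.
Player 2 against (B, Alpha): payoffs 0, 10 → best response Y.
Player 2 against (B, Beta): payoffs 11, 5 → best response X.
Player 3 against (T, X): payoffs 5, 2 → best response Alpha.
Player 3 against (T, Y): payoffs 4, 10 → best response Beta.
Player 3 against (B, X): payoffs 11, 3 → best response Alpha.
Player 3 against (B, Y): payoffs 7, 6 → best response Alpha.
Mutual best responses: (B, Y, Alpha).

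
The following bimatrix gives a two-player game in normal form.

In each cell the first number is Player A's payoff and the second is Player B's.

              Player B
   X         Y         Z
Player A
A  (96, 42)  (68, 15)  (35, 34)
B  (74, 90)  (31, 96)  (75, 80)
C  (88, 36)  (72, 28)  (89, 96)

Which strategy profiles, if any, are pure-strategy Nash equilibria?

(A, X); (C, Z)

Player A against X: payoffs 96, 74, 88 → best response A.
Player A against Y: payoffs 68, 31, 72 → best response C.
Player A against Z: payoffs 35, 75, 89 → best response C.
Player B against A: payoffs 42, 15, 34 → best response X.
Player B against B: payoffs 90, 96, 80 → best response Y.
Player B against C: payoffs 36, 28, 96 → best response Z.
Mutual best responses: (A, X); (C, Z).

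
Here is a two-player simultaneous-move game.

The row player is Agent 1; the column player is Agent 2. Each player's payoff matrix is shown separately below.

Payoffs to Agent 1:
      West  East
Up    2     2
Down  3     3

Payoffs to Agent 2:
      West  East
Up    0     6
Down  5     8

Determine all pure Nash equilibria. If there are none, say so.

Agent 1 against West: payoffs 2, 3 → best response Down.
Agent 1 against East: payoffs 2, 3 → best response Down.
Agent 2 against Up: payoffs 0, 6 → best response East.
Agent 2 against Down: payoffs 5, 8 → best response East.
Mutual best responses: (Down, East).

(Down, East)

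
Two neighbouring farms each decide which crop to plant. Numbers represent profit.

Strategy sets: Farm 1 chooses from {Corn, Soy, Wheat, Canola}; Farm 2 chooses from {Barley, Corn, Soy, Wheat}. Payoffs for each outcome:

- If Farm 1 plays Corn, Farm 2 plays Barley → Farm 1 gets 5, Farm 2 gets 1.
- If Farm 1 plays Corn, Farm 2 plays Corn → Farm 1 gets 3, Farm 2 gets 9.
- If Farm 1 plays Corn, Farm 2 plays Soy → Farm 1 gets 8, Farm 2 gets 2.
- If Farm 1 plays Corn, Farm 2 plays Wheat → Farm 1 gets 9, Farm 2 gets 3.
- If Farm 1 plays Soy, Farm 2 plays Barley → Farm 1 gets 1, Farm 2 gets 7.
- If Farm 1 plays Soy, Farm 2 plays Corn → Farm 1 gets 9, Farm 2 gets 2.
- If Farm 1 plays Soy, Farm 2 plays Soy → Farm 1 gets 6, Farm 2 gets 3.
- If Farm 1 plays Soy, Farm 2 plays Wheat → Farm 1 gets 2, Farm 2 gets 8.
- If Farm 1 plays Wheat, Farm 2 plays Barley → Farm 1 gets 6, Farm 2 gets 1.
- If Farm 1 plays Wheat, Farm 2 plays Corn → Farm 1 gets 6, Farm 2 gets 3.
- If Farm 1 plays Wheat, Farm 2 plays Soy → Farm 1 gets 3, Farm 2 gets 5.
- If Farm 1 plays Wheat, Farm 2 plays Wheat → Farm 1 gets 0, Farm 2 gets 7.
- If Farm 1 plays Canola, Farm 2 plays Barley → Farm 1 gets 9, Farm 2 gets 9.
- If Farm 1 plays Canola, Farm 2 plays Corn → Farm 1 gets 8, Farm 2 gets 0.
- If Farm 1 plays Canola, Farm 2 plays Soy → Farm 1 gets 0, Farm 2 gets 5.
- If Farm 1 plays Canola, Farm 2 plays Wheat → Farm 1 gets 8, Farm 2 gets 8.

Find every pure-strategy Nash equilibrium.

(Canola, Barley)

Mark each player's best response to every combination of opponents' strategies; a profile where every player is best-responding is a pure Nash equilibrium.
Farm 1 against Barley: payoffs 5, 1, 6, 9 → best response Canola.
Farm 1 against Corn: payoffs 3, 9, 6, 8 → best response Soy.
Farm 1 against Soy: payoffs 8, 6, 3, 0 → best response Corn.
Farm 1 against Wheat: payoffs 9, 2, 0, 8 → best response Corn.
Farm 2 against Corn: payoffs 1, 9, 2, 3 → best response Corn.
Farm 2 against Soy: payoffs 7, 2, 3, 8 → best response Wheat.
Farm 2 against Wheat: payoffs 1, 3, 5, 7 → best response Wheat.
Farm 2 against Canola: payoffs 9, 0, 5, 8 → best response Barley.
Mutual best responses: (Canola, Barley).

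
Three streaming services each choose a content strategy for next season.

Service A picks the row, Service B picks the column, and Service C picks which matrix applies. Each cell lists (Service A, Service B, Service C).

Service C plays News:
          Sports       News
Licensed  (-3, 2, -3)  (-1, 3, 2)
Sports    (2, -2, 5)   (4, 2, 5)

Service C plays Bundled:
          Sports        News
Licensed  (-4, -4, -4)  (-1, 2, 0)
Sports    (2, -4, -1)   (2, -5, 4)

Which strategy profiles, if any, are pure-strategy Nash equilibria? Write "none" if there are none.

The unique pure-strategy Nash equilibrium is (Sports, News, News).

Service A against (Sports, News): payoffs -3, 2 → best response Sports.
Service A against (Sports, Bundled): payoffs -4, 2 → best response Sports.
Service A against (News, News): payoffs -1, 4 → best response Sports.
Service A against (News, Bundled): payoffs -1, 2 → best response Sports.
Service B against (Licensed, News): payoffs 2, 3 → best response News.
Service B against (Licensed, Bundled): payoffs -4, 2 → best response News.
Service B against (Sports, News): payoffs -2, 2 → best response News.
Service B against (Sports, Bundled): payoffs -4, -5 → best response Sports.
Service C against (Licensed, Sports): payoffs -3, -4 → best response News.
Service C against (Licensed, News): payoffs 2, 0 → best response News.
Service C against (Sports, Sports): payoffs 5, -1 → best response News.
Service C against (Sports, News): payoffs 5, 4 → best response News.
Mutual best responses: (Sports, News, News).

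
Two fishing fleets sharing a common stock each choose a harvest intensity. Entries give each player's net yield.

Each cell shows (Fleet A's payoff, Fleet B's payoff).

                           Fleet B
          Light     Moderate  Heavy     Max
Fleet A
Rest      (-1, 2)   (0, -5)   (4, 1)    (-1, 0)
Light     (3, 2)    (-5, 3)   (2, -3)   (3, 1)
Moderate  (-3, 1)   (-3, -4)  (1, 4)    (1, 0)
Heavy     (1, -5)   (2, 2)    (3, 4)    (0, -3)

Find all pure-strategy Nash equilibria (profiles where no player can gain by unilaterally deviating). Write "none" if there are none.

No pure-strategy Nash equilibrium.

(Rest, Light): Fleet A can switch to Light (-1 → 3). Not NE.
(Rest, Moderate): Fleet A can switch to Heavy (0 → 2). Not NE.
(Rest, Heavy): Fleet B can switch to Light (1 → 2). Not NE.
(Rest, Max): Fleet A can switch to Light (-1 → 3). Not NE.
(Light, Light): Fleet B can switch to Moderate (2 → 3). Not NE.
(Light, Moderate): Fleet A can switch to Rest (-5 → 0). Not NE.
(Light, Heavy): Fleet A can switch to Rest (2 → 4). Not NE.
(Light, Max): Fleet B can switch to Light (1 → 2). Not NE.
(Moderate, Light): Fleet A can switch to Rest (-3 → -1). Not NE.
(Moderate, Moderate): Fleet A can switch to Rest (-3 → 0). Not NE.
(The remaining 6 profiles each have a profitable deviation by the same check.)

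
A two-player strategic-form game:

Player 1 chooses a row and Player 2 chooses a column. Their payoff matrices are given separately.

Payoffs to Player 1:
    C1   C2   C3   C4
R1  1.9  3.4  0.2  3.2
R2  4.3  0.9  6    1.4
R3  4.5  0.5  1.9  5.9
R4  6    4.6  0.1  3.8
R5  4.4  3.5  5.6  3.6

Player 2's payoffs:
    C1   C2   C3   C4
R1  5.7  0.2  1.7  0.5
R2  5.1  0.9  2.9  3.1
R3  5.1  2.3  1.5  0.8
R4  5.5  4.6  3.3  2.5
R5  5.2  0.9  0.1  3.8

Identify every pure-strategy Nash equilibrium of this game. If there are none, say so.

Pure NE: (R4, C1)

Player 1 against C1: payoffs 1.9, 4.3, 4.5, 6, 4.4 → best response R4.
Player 1 against C2: payoffs 3.4, 0.9, 0.5, 4.6, 3.5 → best response R4.
Player 1 against C3: payoffs 0.2, 6, 1.9, 0.1, 5.6 → best response R2.
Player 1 against C4: payoffs 3.2, 1.4, 5.9, 3.8, 3.6 → best response R3.
Player 2 against R1: payoffs 5.7, 0.2, 1.7, 0.5 → best response C1.
Player 2 against R2: payoffs 5.1, 0.9, 2.9, 3.1 → best response C1.
Player 2 against R3: payoffs 5.1, 2.3, 1.5, 0.8 → best response C1.
Player 2 against R4: payoffs 5.5, 4.6, 3.3, 2.5 → best response C1.
Player 2 against R5: payoffs 5.2, 0.9, 0.1, 3.8 → best response C1.
Mutual best responses: (R4, C1).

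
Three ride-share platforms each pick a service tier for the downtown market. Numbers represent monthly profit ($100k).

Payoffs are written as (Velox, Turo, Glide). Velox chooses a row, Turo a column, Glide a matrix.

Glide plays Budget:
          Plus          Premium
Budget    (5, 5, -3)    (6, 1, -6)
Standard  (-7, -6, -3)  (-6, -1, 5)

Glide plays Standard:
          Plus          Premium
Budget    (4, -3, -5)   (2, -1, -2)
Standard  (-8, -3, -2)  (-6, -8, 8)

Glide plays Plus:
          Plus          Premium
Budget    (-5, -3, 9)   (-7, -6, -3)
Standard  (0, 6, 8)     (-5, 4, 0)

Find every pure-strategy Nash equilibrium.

Pure-strategy Nash equilibria: (Budget, Premium, Standard); (Standard, Plus, Plus)

Velox against (Plus, Budget): payoffs 5, -7 → best response Budget.
Velox against (Plus, Standard): payoffs 4, -8 → best response Budget.
Velox against (Plus, Plus): payoffs -5, 0 → best response Standard.
Velox against (Premium, Budget): payoffs 6, -6 → best response Budget.
Velox against (Premium, Standard): payoffs 2, -6 → best response Budget.
Velox against (Premium, Plus): payoffs -7, -5 → best response Standard.
Turo against (Budget, Budget): payoffs 5, 1 → best response Plus.
Turo against (Budget, Standard): payoffs -3, -1 → best response Premium.
Turo against (Budget, Plus): payoffs -3, -6 → best response Plus.
Turo against (Standard, Budget): payoffs -6, -1 → best response Premium.
Turo against (Standard, Standard): payoffs -3, -8 → best response Plus.
Turo against (Standard, Plus): payoffs 6, 4 → best response Plus.
Glide against (Budget, Plus): payoffs -3, -5, 9 → best response Plus.
Glide against (Budget, Premium): payoffs -6, -2, -3 → best response Standard.
Glide against (Standard, Plus): payoffs -3, -2, 8 → best response Plus.
Glide against (Standard, Premium): payoffs 5, 8, 0 → best response Standard.
Mutual best responses: (Budget, Premium, Standard); (Standard, Plus, Plus).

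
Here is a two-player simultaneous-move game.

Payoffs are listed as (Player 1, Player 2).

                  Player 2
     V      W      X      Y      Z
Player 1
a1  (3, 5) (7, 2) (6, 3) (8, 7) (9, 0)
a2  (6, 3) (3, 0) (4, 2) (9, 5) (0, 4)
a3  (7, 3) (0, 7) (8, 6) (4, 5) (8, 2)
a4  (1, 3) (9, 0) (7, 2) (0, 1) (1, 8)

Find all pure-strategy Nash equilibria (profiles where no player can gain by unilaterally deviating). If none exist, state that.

Player 1 against V: payoffs 3, 6, 7, 1 → best response a3.
Player 1 against W: payoffs 7, 3, 0, 9 → best response a4.
Player 1 against X: payoffs 6, 4, 8, 7 → best response a3.
Player 1 against Y: payoffs 8, 9, 4, 0 → best response a2.
Player 1 against Z: payoffs 9, 0, 8, 1 → best response a1.
Player 2 against a1: payoffs 5, 2, 3, 7, 0 → best response Y.
Player 2 against a2: payoffs 3, 0, 2, 5, 4 → best response Y.
Player 2 against a3: payoffs 3, 7, 6, 5, 2 → best response W.
Player 2 against a4: payoffs 3, 0, 2, 1, 8 → best response Z.
Mutual best responses: (a2, Y).

Pure NE: (a2, Y)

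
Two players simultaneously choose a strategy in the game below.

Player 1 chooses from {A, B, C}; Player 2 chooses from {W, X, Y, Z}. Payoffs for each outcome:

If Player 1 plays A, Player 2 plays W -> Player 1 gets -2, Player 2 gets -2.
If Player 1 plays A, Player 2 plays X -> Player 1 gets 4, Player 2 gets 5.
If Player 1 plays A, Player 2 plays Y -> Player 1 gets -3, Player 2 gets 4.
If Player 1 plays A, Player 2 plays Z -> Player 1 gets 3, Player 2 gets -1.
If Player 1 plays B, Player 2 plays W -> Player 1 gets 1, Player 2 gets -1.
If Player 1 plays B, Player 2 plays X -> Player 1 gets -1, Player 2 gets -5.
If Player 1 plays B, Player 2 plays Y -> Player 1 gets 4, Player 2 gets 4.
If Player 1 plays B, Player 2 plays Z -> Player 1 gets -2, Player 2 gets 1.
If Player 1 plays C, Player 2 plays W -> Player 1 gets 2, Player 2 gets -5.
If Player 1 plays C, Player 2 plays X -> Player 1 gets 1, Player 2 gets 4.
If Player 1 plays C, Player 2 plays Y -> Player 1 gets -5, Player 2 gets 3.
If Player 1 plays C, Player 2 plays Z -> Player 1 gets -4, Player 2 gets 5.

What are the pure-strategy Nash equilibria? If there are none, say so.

(A, W): Player 1 can switch to B (-2 → 1). Not NE.
(A, X): Player 1 gets 4, best alternative 1; Player 2 gets 5, best alternative 4. No profitable deviation — NE.
(A, Y): Player 1 can switch to B (-3 → 4). Not NE.
(A, Z): Player 2 can switch to X (-1 → 5). Not NE.
(B, W): Player 1 can switch to C (1 → 2). Not NE.
(B, X): Player 1 can switch to A (-1 → 4). Not NE.
(B, Y): Player 1 gets 4, best alternative -3; Player 2 gets 4, best alternative 1. No profitable deviation — NE.
(B, Z): Player 1 can switch to A (-2 → 3). Not NE.
(C, W): Player 2 can switch to X (-5 → 4). Not NE.
(C, X): Player 1 can switch to A (1 → 4). Not NE.
(C, Y): Player 1 can switch to A (-5 → -3). Not NE.
(C, Z): Player 1 can switch to A (-4 → 3). Not NE.

The pure Nash equilibria are (A, X) and (B, Y).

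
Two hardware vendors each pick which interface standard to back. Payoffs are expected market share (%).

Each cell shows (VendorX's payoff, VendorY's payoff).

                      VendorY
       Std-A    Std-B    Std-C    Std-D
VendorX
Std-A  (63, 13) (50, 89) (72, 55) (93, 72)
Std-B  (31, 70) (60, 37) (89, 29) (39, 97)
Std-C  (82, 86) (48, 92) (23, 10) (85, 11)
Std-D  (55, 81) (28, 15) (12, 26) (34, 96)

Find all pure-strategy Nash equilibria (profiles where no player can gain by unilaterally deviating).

(Std-A, Std-A): VendorX can switch to Std-C (63 → 82). Not NE.
(Std-A, Std-B): VendorX can switch to Std-B (50 → 60). Not NE.
(Std-A, Std-C): VendorX can switch to Std-B (72 → 89). Not NE.
(Std-A, Std-D): VendorY can switch to Std-B (72 → 89). Not NE.
(Std-B, Std-A): VendorX can switch to Std-A (31 → 63). Not NE.
(Std-B, Std-B): VendorY can switch to Std-A (37 → 70). Not NE.
(Std-B, Std-C): VendorY can switch to Std-A (29 → 70). Not NE.
(Std-B, Std-D): VendorX can switch to Std-A (39 → 93). Not NE.
(The remaining 8 profiles each have a profitable deviation by the same check.)

No pure-strategy Nash equilibrium.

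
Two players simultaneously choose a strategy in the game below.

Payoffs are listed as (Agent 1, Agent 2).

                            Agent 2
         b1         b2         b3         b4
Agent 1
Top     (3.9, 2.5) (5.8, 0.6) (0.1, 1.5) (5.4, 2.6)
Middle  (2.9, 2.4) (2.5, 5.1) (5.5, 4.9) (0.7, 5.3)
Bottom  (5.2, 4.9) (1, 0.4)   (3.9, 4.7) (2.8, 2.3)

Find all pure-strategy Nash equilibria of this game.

(Top, b1): Agent 1 can switch to Bottom (3.9 → 5.2). Not NE.
(Top, b2): Agent 2 can switch to b1 (0.6 → 2.5). Not NE.
(Top, b3): Agent 1 can switch to Middle (0.1 → 5.5). Not NE.
(Top, b4): Agent 1 gets 5.4, best alternative 2.8; Agent 2 gets 2.6, best alternative 2.5. No profitable deviation — NE.
(Middle, b1): Agent 1 can switch to Top (2.9 → 3.9). Not NE.
(Middle, b2): Agent 1 can switch to Top (2.5 → 5.8). Not NE.
(Middle, b3): Agent 2 can switch to b2 (4.9 → 5.1). Not NE.
(Middle, b4): Agent 1 can switch to Top (0.7 → 5.4). Not NE.
(Bottom, b1): Agent 1 gets 5.2, best alternative 3.9; Agent 2 gets 4.9, best alternative 4.7. No profitable deviation — NE.
(Bottom, b2): Agent 1 can switch to Top (1 → 5.8). Not NE.
(The remaining 2 profiles each have a profitable deviation by the same check.)

The pure Nash equilibria are (Top, b4), (Bottom, b1).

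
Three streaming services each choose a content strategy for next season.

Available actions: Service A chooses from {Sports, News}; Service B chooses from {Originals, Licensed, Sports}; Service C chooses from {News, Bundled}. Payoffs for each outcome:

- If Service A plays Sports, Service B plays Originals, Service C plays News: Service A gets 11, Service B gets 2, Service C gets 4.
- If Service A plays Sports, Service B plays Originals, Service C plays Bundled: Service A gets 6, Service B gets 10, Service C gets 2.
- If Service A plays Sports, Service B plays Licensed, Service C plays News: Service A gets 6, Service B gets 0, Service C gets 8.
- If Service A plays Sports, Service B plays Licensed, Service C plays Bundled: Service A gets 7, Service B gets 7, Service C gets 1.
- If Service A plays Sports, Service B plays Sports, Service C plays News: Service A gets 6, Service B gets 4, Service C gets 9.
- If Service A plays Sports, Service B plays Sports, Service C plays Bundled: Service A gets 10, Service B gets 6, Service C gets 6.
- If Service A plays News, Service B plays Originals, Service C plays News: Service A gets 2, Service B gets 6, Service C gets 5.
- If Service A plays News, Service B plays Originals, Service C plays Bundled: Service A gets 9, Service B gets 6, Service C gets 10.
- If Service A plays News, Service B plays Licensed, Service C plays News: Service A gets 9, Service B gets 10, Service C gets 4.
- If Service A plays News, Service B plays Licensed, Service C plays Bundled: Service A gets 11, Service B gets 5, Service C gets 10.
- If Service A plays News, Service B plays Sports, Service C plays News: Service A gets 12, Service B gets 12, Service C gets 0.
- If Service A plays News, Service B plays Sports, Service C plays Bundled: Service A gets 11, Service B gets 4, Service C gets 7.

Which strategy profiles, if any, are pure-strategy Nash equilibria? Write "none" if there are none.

Service A against (Originals, News): payoffs 11, 2 → best response Sports.
Service A against (Originals, Bundled): payoffs 6, 9 → best response News.
Service A against (Licensed, News): payoffs 6, 9 → best response News.
Service A against (Licensed, Bundled): payoffs 7, 11 → best response News.
Service A against (Sports, News): payoffs 6, 12 → best response News.
Service A against (Sports, Bundled): payoffs 10, 11 → best response News.
Service B against (Sports, News): payoffs 2, 0, 4 → best response Sports.
Service B against (Sports, Bundled): payoffs 10, 7, 6 → best response Originals.
Service B against (News, News): payoffs 6, 10, 12 → best response Sports.
Service B against (News, Bundled): payoffs 6, 5, 4 → best response Originals.
Service C against (Sports, Originals): payoffs 4, 2 → best response News.
Service C against (Sports, Licensed): payoffs 8, 1 → best response News.
Service C against (Sports, Sports): payoffs 9, 6 → best response News.
Service C against (News, Originals): payoffs 5, 10 → best response Bundled.
Service C against (News, Licensed): payoffs 4, 10 → best response Bundled.
Service C against (News, Sports): payoffs 0, 7 → best response Bundled.
Mutual best responses: (News, Originals, Bundled).

The unique pure-strategy Nash equilibrium is (News, Originals, Bundled).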